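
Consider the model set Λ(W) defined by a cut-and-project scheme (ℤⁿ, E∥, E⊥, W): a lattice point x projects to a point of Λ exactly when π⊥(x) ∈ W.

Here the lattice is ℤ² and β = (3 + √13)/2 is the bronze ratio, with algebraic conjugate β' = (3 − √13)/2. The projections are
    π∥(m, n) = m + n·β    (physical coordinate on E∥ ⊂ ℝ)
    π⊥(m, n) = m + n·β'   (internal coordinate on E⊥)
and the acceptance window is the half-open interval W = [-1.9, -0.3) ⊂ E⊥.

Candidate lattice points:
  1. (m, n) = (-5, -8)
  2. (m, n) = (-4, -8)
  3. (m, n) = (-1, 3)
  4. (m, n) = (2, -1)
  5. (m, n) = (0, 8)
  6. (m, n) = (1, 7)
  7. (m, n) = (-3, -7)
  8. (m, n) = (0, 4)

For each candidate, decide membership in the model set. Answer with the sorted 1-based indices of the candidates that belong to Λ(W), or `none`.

Compute β' = (3−√13)/2 = -0.30278, so π⊥(m,n) = m -0.30278·n.
#1 (-5,-8): internal coord -5 + (-8)·β' = -2.57779; -2.57779 ∉ [-1.9, -0.3) → out
#2 (-4,-8): internal coord -4 + (-8)·β' = -1.57779; -1.57779 ∈ [-1.9, -0.3) → IN Λ
#3 (-1,3): internal coord -1 + (3)·β' = -1.90833; -1.90833 ∉ [-1.9, -0.3) → out
#4 (2,-1): internal coord 2 + (-1)·β' = +2.30278; +2.30278 ∉ [-1.9, -0.3) → out
#5 (0,8): internal coord 0 + (8)·β' = -2.42221; -2.42221 ∉ [-1.9, -0.3) → out
#6 (1,7): internal coord 1 + (7)·β' = -1.11943; -1.11943 ∈ [-1.9, -0.3) → IN Λ
#7 (-3,-7): internal coord -3 + (-7)·β' = -0.88057; -0.88057 ∈ [-1.9, -0.3) → IN Λ
#8 (0,4): internal coord 0 + (4)·β' = -1.21110; -1.21110 ∈ [-1.9, -0.3) → IN Λ

2, 6, 7, 8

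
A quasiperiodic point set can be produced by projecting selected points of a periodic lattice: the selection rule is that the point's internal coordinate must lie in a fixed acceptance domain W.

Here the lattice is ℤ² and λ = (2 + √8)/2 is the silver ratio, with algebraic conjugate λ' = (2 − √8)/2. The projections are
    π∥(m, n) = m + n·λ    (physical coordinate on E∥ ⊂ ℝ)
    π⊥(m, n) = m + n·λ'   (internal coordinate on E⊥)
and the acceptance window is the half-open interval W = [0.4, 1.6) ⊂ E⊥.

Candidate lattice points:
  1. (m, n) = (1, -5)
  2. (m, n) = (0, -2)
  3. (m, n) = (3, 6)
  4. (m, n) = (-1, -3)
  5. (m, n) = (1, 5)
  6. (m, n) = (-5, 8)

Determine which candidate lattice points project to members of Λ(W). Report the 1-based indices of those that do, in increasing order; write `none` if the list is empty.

2, 3

Numerically λ ≈ 2.4142 and λ' = −1/λ ≈ -0.4142.
[1] lift (1,-5): star map gives 3.0711; window check 0.4 ≤ 3.0711 < 1.6 is false → out
[2] lift (0,-2): star map gives 0.8284; window check 0.4 ≤ 0.8284 < 1.6 is true → IN Λ
[3] lift (3,6): star map gives 0.5147; window check 0.4 ≤ 0.5147 < 1.6 is true → IN Λ
[4] lift (-1,-3): star map gives 0.2426; window check 0.4 ≤ 0.2426 < 1.6 is false → out
[5] lift (1,5): star map gives -1.0711; window check 0.4 ≤ -1.0711 < 1.6 is false → out
[6] lift (-5,8): star map gives -8.3137; window check 0.4 ≤ -8.3137 < 1.6 is false → out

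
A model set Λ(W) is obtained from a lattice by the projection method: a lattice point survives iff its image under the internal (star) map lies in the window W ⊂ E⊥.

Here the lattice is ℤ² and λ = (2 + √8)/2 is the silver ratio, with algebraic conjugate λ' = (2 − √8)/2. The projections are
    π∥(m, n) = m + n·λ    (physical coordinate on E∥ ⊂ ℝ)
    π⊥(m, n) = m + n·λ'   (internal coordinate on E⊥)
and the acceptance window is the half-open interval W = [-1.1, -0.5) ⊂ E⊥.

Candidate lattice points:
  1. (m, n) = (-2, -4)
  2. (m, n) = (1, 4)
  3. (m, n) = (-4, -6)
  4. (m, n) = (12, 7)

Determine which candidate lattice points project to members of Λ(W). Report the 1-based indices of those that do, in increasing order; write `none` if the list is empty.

Numerically λ ≈ 2.414214 and λ' = −1/λ ≈ -0.414214.
candidate 1: (m,n)=(-2,-4) → π∥ = -2-4·λ ≈ -11.656854, π⊥ = -2-4·λ' ≈ -0.343146 ∉ [-1.1, -0.5) ⇒ out
candidate 2: (m,n)=(1,4) → π∥ = 1+4·λ ≈ 10.656854, π⊥ = 1+4·λ' ≈ -0.656854 ∈ [-1.1, -0.5) ⇒ IN Λ
candidate 3: (m,n)=(-4,-6) → π∥ = -4-6·λ ≈ -18.485281, π⊥ = -4-6·λ' ≈ -1.514719 ∉ [-1.1, -0.5) ⇒ out
candidate 4: (m,n)=(12,7) → π∥ = 12+7·λ ≈ 28.899495, π⊥ = 12+7·λ' ≈ 9.100505 ∉ [-1.1, -0.5) ⇒ out

2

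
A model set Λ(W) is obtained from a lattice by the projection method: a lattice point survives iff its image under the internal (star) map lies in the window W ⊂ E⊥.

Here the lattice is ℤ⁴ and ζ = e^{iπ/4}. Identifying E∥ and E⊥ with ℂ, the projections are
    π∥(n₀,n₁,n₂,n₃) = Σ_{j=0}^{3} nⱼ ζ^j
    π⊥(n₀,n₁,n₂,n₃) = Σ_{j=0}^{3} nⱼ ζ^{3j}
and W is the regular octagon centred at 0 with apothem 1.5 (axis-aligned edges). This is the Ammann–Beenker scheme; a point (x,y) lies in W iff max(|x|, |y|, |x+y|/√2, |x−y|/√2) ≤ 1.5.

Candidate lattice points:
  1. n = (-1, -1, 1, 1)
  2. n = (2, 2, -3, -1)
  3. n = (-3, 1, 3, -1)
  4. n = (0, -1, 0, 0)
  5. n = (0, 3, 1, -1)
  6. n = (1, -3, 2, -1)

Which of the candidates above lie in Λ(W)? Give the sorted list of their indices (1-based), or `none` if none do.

π⊥(n) = n₀ + n₁ζ³ + n₂ζ⁶ + n₃ζ⁹ where ζ = e^{iπ/4}.
#1 (-1, -1, 1, 1): internal (0.41421, -1.00000); octagon support 1.00000 vs apothem 1.5 → ∈ W
#2 (2, 2, -3, -1): internal (-0.12132, 3.70711); octagon support 3.70711 vs apothem 1.5 → ∉ W
#3 (-3, 1, 3, -1): internal (-4.41421, -3.00000); octagon support 5.24264 vs apothem 1.5 → ∉ W
#4 (0, -1, 0, 0): internal (0.70711, -0.70711); octagon support 1.00000 vs apothem 1.5 → ∈ W
#5 (0, 3, 1, -1): internal (-2.82843, 0.41421); octagon support 2.82843 vs apothem 1.5 → ∉ W
#6 (1, -3, 2, -1): internal (2.41421, -4.82843); octagon support 5.12132 vs apothem 1.5 → ∉ W

1, 4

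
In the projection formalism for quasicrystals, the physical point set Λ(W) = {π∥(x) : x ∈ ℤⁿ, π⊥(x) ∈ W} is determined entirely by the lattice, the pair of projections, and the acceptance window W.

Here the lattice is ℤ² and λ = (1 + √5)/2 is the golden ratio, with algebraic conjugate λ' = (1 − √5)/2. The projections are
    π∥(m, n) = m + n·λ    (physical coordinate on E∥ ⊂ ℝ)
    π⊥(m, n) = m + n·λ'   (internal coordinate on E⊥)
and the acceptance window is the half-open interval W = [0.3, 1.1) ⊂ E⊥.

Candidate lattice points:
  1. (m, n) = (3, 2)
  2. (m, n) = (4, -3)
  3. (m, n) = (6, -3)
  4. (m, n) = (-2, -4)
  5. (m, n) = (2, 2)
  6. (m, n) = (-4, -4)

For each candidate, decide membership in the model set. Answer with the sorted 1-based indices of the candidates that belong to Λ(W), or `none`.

Numerically λ ≈ 1.618034 and λ' = −1/λ ≈ -0.618034.
candidate 1: (m,n)=(3,2) → π∥ = 3+2·λ ≈ 6.236068, π⊥ = 3+2·λ' ≈ 1.763932 ∉ [0.3, 1.1) ⇒ out
candidate 2: (m,n)=(4,-3) → π∥ = 4-3·λ ≈ -0.854102, π⊥ = 4-3·λ' ≈ 5.854102 ∉ [0.3, 1.1) ⇒ out
candidate 3: (m,n)=(6,-3) → π∥ = 6-3·λ ≈ 1.145898, π⊥ = 6-3·λ' ≈ 7.854102 ∉ [0.3, 1.1) ⇒ out
candidate 4: (m,n)=(-2,-4) → π∥ = -2-4·λ ≈ -8.472136, π⊥ = -2-4·λ' ≈ 0.472136 ∈ [0.3, 1.1) ⇒ IN Λ
candidate 5: (m,n)=(2,2) → π∥ = 2+2·λ ≈ 5.236068, π⊥ = 2+2·λ' ≈ 0.763932 ∈ [0.3, 1.1) ⇒ IN Λ
candidate 6: (m,n)=(-4,-4) → π∥ = -4-4·λ ≈ -10.472136, π⊥ = -4-4·λ' ≈ -1.527864 ∉ [0.3, 1.1) ⇒ out

4, 5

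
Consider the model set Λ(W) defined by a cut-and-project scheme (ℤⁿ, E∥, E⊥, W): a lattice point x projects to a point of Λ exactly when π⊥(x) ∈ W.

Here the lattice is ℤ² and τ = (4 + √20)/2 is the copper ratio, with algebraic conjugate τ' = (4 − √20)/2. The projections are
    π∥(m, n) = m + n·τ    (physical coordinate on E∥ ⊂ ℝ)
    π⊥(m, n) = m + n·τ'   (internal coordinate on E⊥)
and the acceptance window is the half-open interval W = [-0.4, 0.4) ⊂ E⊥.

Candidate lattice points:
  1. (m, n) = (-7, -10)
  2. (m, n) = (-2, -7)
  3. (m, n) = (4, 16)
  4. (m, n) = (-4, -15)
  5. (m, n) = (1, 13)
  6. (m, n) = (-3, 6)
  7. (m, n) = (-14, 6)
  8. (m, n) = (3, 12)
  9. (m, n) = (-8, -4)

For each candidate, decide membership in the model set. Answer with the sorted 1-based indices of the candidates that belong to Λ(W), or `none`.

2, 3, 8

Compute τ' = (4−√20)/2 = -0.23607, so π⊥(m,n) = m -0.23607·n.
#1 (-7,-10): internal coord -7 + (-10)·τ' = -4.63932; -4.63932 ∉ [-0.4, 0.4) → out
#2 (-2,-7): internal coord -2 + (-7)·τ' = -0.34752; -0.34752 ∈ [-0.4, 0.4) → IN Λ
#3 (4,16): internal coord 4 + (16)·τ' = +0.22291; +0.22291 ∈ [-0.4, 0.4) → IN Λ
#4 (-4,-15): internal coord -4 + (-15)·τ' = -0.45898; -0.45898 ∉ [-0.4, 0.4) → out
#5 (1,13): internal coord 1 + (13)·τ' = -2.06888; -2.06888 ∉ [-0.4, 0.4) → out
#6 (-3,6): internal coord -3 + (6)·τ' = -4.41641; -4.41641 ∉ [-0.4, 0.4) → out
#7 (-14,6): internal coord -14 + (6)·τ' = -15.41641; -15.41641 ∉ [-0.4, 0.4) → out
#8 (3,12): internal coord 3 + (12)·τ' = +0.16718; +0.16718 ∈ [-0.4, 0.4) → IN Λ
#9 (-8,-4): internal coord -8 + (-4)·τ' = -7.05573; -7.05573 ∉ [-0.4, 0.4) → out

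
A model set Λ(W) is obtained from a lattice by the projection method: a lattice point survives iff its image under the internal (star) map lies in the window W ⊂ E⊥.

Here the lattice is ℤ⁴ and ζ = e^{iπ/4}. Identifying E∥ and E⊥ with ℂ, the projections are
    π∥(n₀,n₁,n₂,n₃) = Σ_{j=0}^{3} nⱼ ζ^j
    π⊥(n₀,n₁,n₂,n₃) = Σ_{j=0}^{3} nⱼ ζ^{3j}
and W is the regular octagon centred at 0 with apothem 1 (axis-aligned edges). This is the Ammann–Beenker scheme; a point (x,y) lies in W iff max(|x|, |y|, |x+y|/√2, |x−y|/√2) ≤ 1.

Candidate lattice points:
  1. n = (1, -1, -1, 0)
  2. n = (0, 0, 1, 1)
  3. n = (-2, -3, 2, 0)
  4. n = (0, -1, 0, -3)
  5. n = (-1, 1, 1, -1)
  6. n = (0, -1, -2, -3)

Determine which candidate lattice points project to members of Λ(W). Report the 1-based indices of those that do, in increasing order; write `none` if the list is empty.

2

π⊥(n) = n₀ + n₁ζ³ + n₂ζ⁶ + n₃ζ⁹ where ζ = e^{iπ/4}.
#1 (1, -1, -1, 0): internal (1.707107, 0.292893); octagon support 1.707107 vs apothem 1 → ∉ W
#2 (0, 0, 1, 1): internal (0.707107, -0.292893); octagon support 0.707107 vs apothem 1 → ∈ W
#3 (-2, -3, 2, 0): internal (0.121320, -4.121320); octagon support 4.121320 vs apothem 1 → ∉ W
#4 (0, -1, 0, -3): internal (-1.414214, -2.828427); octagon support 3.000000 vs apothem 1 → ∉ W
#5 (-1, 1, 1, -1): internal (-2.414214, -1.000000); octagon support 2.414214 vs apothem 1 → ∉ W
#6 (0, -1, -2, -3): internal (-1.414214, -0.828427); octagon support 1.585786 vs apothem 1 → ∉ W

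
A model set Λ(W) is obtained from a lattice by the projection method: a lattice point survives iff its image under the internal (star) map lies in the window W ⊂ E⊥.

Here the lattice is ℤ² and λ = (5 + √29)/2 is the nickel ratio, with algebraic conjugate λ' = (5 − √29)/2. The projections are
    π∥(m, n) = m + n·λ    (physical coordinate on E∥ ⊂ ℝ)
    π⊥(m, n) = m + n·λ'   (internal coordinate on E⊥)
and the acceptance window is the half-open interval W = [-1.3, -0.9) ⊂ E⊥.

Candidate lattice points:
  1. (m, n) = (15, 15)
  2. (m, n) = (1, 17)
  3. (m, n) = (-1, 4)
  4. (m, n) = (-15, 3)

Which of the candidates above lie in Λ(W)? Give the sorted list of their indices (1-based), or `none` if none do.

Compute λ' = (5−√29)/2 = -0.192582, so π⊥(m,n) = m -0.192582·n.
[1] lift (15,15): star map gives 12.111264; window check -1.3 ≤ 12.111264 < -0.9 is false → out
[2] lift (1,17): star map gives -2.273901; window check -1.3 ≤ -2.273901 < -0.9 is false → out
[3] lift (-1,4): star map gives -1.770330; window check -1.3 ≤ -1.770330 < -0.9 is false → out
[4] lift (-15,3): star map gives -15.577747; window check -1.3 ≤ -15.577747 < -0.9 is false → out

none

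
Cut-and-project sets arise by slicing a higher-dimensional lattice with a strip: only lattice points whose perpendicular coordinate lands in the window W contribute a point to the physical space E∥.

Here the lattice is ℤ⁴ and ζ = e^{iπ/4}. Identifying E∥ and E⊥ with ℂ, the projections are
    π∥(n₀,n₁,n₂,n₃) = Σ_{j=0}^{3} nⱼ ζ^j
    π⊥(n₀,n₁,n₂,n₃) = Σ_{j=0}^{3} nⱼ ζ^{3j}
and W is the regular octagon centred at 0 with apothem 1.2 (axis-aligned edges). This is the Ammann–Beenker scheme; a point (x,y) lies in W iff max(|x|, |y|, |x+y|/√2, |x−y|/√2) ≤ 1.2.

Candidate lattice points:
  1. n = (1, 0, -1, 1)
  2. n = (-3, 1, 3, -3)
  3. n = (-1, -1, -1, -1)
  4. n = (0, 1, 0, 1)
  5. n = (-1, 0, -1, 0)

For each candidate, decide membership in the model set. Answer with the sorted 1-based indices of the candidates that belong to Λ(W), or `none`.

3

With ζ = e^{iπ/4} the internal vectors are ζ^0,ζ^3,ζ^6,ζ^9.
#1 (1, 0, -1, 1): internal (1.707107, 1.707107); octagon support 2.414214 vs apothem 1.2 → ∉ W
#2 (-3, 1, 3, -3): internal (-5.828427, -4.414214); octagon support 7.242641 vs apothem 1.2 → ∉ W
#3 (-1, -1, -1, -1): internal (-1.000000, -0.414214); octagon support 1.000000 vs apothem 1.2 → ∈ W
#4 (0, 1, 0, 1): internal (0.000000, 1.414214); octagon support 1.414214 vs apothem 1.2 → ∉ W
#5 (-1, 0, -1, 0): internal (-1.000000, 1.000000); octagon support 1.414214 vs apothem 1.2 → ∉ W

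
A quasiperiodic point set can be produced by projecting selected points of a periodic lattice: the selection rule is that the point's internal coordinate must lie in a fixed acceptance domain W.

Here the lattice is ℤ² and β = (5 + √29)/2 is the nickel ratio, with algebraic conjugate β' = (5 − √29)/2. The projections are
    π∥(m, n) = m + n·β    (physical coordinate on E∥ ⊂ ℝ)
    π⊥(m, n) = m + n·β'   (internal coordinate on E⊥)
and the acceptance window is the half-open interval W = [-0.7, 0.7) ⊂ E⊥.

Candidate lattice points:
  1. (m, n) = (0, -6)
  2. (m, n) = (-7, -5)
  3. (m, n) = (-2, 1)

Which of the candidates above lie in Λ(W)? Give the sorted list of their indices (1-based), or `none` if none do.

none

Compute β' = (5−√29)/2 = -0.192582, so π⊥(m,n) = m -0.192582·n.
candidate 1: (m,n)=(0,-6) → π∥ = 0-6·β ≈ -31.155494, π⊥ = 0-6·β' ≈ 1.155494 ∉ [-0.7, 0.7) ⇒ out
candidate 2: (m,n)=(-7,-5) → π∥ = -7-5·β ≈ -32.962912, π⊥ = -7-5·β' ≈ -6.037088 ∉ [-0.7, 0.7) ⇒ out
candidate 3: (m,n)=(-2,1) → π∥ = -2+1·β ≈ 3.192582, π⊥ = -2+1·β' ≈ -2.192582 ∉ [-0.7, 0.7) ⇒ out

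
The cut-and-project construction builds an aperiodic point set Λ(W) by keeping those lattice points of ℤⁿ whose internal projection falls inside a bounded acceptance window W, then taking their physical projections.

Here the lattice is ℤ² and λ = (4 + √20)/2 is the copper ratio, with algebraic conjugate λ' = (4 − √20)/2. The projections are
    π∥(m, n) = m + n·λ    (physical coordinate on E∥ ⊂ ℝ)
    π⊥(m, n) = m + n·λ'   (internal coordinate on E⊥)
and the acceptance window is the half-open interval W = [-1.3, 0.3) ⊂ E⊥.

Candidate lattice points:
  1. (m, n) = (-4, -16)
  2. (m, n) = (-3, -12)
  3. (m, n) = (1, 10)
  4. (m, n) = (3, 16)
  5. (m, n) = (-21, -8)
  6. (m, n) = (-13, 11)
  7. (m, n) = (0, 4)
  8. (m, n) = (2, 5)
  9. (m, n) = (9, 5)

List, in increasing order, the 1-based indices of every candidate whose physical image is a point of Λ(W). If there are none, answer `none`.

1, 2, 4, 7

Compute λ' = (4−√20)/2 = -0.2361, so π⊥(m,n) = m -0.2361·n.
candidate 1: (m,n)=(-4,-16) → π∥ = -4-16·λ ≈ -71.7771, π⊥ = -4-16·λ' ≈ -0.2229 ∈ [-1.3, 0.3) ⇒ IN Λ
candidate 2: (m,n)=(-3,-12) → π∥ = -3-12·λ ≈ -53.8328, π⊥ = -3-12·λ' ≈ -0.1672 ∈ [-1.3, 0.3) ⇒ IN Λ
candidate 3: (m,n)=(1,10) → π∥ = 1+10·λ ≈ 43.3607, π⊥ = 1+10·λ' ≈ -1.3607 ∉ [-1.3, 0.3) ⇒ out
candidate 4: (m,n)=(3,16) → π∥ = 3+16·λ ≈ 70.7771, π⊥ = 3+16·λ' ≈ -0.7771 ∈ [-1.3, 0.3) ⇒ IN Λ
candidate 5: (m,n)=(-21,-8) → π∥ = -21-8·λ ≈ -54.8885, π⊥ = -21-8·λ' ≈ -19.1115 ∉ [-1.3, 0.3) ⇒ out
candidate 6: (m,n)=(-13,11) → π∥ = -13+11·λ ≈ 33.5967, π⊥ = -13+11·λ' ≈ -15.5967 ∉ [-1.3, 0.3) ⇒ out
candidate 7: (m,n)=(0,4) → π∥ = 0+4·λ ≈ 16.9443, π⊥ = 0+4·λ' ≈ -0.9443 ∈ [-1.3, 0.3) ⇒ IN Λ
candidate 8: (m,n)=(2,5) → π∥ = 2+5·λ ≈ 23.1803, π⊥ = 2+5·λ' ≈ 0.8197 ∉ [-1.3, 0.3) ⇒ out
candidate 9: (m,n)=(9,5) → π∥ = 9+5·λ ≈ 30.1803, π⊥ = 9+5·λ' ≈ 7.8197 ∉ [-1.3, 0.3) ⇒ out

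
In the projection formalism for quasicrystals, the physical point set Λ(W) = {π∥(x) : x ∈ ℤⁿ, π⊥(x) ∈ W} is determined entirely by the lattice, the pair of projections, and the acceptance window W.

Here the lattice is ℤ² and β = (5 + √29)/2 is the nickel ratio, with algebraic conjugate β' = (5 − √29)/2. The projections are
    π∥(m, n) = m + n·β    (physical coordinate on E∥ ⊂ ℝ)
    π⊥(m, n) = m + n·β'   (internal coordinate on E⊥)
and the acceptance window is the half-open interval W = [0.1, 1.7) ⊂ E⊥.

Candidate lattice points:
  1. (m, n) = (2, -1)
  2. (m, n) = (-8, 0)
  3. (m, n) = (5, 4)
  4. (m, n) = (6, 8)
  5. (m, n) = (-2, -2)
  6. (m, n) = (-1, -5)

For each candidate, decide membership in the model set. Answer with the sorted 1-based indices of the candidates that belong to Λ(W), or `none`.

none

Compute β' = (5−√29)/2 = -0.192582, so π⊥(m,n) = m -0.192582·n.
#1 (2,-1): internal coord 2 + (-1)·β' = +2.192582; +2.192582 ∉ [0.1, 1.7) → out
#2 (-8,0): internal coord -8 + (0)·β' = -8.000000; -8.000000 ∉ [0.1, 1.7) → out
#3 (5,4): internal coord 5 + (4)·β' = +4.229670; +4.229670 ∉ [0.1, 1.7) → out
#4 (6,8): internal coord 6 + (8)·β' = +4.459341; +4.459341 ∉ [0.1, 1.7) → out
#5 (-2,-2): internal coord -2 + (-2)·β' = -1.614835; -1.614835 ∉ [0.1, 1.7) → out
#6 (-1,-5): internal coord -1 + (-5)·β' = -0.037088; -0.037088 ∉ [0.1, 1.7) → out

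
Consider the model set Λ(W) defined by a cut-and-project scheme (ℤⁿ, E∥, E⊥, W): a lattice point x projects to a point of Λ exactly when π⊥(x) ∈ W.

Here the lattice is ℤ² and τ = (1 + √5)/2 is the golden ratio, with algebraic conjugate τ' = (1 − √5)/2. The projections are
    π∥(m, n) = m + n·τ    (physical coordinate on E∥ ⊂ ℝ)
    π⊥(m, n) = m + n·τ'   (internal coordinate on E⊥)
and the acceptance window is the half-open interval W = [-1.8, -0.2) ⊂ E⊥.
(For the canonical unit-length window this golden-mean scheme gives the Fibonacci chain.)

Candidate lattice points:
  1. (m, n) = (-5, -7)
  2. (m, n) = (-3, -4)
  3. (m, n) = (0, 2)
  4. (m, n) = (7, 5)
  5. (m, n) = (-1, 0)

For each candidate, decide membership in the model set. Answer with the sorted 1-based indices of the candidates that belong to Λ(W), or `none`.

1, 2, 3, 5

Compute τ' = (1−√5)/2 = -0.61803, so π⊥(m,n) = m -0.61803·n.
[1] lift (-5,-7): star map gives -0.67376; window check -1.8 ≤ -0.67376 < -0.2 is true → IN Λ
[2] lift (-3,-4): star map gives -0.52786; window check -1.8 ≤ -0.52786 < -0.2 is true → IN Λ
[3] lift (0,2): star map gives -1.23607; window check -1.8 ≤ -1.23607 < -0.2 is true → IN Λ
[4] lift (7,5): star map gives 3.90983; window check -1.8 ≤ 3.90983 < -0.2 is false → out
[5] lift (-1,0): star map gives -1.00000; window check -1.8 ≤ -1.00000 < -0.2 is true → IN Λ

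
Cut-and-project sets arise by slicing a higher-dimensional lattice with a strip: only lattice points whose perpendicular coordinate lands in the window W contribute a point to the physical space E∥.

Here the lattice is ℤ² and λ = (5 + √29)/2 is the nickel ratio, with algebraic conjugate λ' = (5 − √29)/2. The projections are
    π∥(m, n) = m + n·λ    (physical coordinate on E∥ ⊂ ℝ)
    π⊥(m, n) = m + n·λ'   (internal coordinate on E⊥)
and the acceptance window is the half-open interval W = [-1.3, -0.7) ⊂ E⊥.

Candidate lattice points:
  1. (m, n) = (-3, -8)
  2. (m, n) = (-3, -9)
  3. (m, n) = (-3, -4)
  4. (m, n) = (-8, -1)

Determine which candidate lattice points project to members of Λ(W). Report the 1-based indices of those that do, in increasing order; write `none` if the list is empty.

Compute λ' = (5−√29)/2 = -0.192582, so π⊥(m,n) = m -0.192582·n.
#1 (-3,-8): internal coord -3 + (-8)·λ' = -1.459341; -1.459341 ∉ [-1.3, -0.7) → out
#2 (-3,-9): internal coord -3 + (-9)·λ' = -1.266758; -1.266758 ∈ [-1.3, -0.7) → IN Λ
#3 (-3,-4): internal coord -3 + (-4)·λ' = -2.229670; -2.229670 ∉ [-1.3, -0.7) → out
#4 (-8,-1): internal coord -8 + (-1)·λ' = -7.807418; -7.807418 ∉ [-1.3, -0.7) → out

2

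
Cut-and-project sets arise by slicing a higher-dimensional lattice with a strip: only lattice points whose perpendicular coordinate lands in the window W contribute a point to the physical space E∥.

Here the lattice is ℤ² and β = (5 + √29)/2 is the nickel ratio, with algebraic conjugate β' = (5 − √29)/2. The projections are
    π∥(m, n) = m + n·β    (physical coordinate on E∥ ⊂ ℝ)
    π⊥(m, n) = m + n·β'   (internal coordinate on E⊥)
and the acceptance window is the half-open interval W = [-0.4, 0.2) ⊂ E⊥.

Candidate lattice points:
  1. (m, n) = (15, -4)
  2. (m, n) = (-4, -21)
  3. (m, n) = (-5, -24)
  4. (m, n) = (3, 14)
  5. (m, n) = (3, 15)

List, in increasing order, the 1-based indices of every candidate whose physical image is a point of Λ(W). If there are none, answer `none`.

Compute β' = (5−√29)/2 = -0.19258, so π⊥(m,n) = m -0.19258·n.
[1] lift (15,-4): star map gives 15.77033; window check -0.4 ≤ 15.77033 < 0.2 is false → out
[2] lift (-4,-21): star map gives 0.04423; window check -0.4 ≤ 0.04423 < 0.2 is true → IN Λ
[3] lift (-5,-24): star map gives -0.37802; window check -0.4 ≤ -0.37802 < 0.2 is true → IN Λ
[4] lift (3,14): star map gives 0.30385; window check -0.4 ≤ 0.30385 < 0.2 is false → out
[5] lift (3,15): star map gives 0.11126; window check -0.4 ≤ 0.11126 < 0.2 is true → IN Λ

2, 3, 5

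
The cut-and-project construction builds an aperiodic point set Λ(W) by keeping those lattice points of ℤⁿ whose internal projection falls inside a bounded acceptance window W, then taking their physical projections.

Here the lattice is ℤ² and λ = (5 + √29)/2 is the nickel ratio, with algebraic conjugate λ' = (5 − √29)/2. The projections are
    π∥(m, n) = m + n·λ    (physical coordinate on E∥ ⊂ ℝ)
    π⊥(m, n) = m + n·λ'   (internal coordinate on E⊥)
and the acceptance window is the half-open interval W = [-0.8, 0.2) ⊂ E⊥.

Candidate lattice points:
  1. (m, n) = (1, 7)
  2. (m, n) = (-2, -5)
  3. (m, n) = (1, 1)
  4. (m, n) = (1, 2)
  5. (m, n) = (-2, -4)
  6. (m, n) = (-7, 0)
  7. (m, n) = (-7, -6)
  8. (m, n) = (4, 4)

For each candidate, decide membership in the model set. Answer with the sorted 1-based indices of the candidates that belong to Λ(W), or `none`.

λ' = (5−√29)/2 ≈ -0.1926.
#1 (1,7): internal coord 1 + (7)·λ' = -0.3481; -0.3481 ∈ [-0.8, 0.2) → IN Λ
#2 (-2,-5): internal coord -2 + (-5)·λ' = -1.0371; -1.0371 ∉ [-0.8, 0.2) → out
#3 (1,1): internal coord 1 + (1)·λ' = +0.8074; +0.8074 ∉ [-0.8, 0.2) → out
#4 (1,2): internal coord 1 + (2)·λ' = +0.6148; +0.6148 ∉ [-0.8, 0.2) → out
#5 (-2,-4): internal coord -2 + (-4)·λ' = -1.2297; -1.2297 ∉ [-0.8, 0.2) → out
#6 (-7,0): internal coord -7 + (0)·λ' = -7.0000; -7.0000 ∉ [-0.8, 0.2) → out
#7 (-7,-6): internal coord -7 + (-6)·λ' = -5.8445; -5.8445 ∉ [-0.8, 0.2) → out
#8 (4,4): internal coord 4 + (4)·λ' = +3.2297; +3.2297 ∉ [-0.8, 0.2) → out

1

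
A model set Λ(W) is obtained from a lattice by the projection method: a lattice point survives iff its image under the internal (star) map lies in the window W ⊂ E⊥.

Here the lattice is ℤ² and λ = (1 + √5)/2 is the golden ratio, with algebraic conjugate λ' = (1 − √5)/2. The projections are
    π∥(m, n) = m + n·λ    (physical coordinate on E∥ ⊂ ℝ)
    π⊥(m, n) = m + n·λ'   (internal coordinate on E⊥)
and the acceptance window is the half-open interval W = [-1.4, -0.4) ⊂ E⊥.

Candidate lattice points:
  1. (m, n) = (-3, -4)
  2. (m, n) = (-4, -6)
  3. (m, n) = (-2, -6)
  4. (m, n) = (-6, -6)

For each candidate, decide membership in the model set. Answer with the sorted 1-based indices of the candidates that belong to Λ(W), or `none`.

Compute λ' = (1−√5)/2 = -0.61803, so π⊥(m,n) = m -0.61803·n.
candidate 1: (m,n)=(-3,-4) → π∥ = -3-4·λ ≈ -9.47214, π⊥ = -3-4·λ' ≈ -0.52786 ∈ [-1.4, -0.4) ⇒ IN Λ
candidate 2: (m,n)=(-4,-6) → π∥ = -4-6·λ ≈ -13.70820, π⊥ = -4-6·λ' ≈ -0.29180 ∉ [-1.4, -0.4) ⇒ out
candidate 3: (m,n)=(-2,-6) → π∥ = -2-6·λ ≈ -11.70820, π⊥ = -2-6·λ' ≈ 1.70820 ∉ [-1.4, -0.4) ⇒ out
candidate 4: (m,n)=(-6,-6) → π∥ = -6-6·λ ≈ -15.70820, π⊥ = -6-6·λ' ≈ -2.29180 ∉ [-1.4, -0.4) ⇒ out

1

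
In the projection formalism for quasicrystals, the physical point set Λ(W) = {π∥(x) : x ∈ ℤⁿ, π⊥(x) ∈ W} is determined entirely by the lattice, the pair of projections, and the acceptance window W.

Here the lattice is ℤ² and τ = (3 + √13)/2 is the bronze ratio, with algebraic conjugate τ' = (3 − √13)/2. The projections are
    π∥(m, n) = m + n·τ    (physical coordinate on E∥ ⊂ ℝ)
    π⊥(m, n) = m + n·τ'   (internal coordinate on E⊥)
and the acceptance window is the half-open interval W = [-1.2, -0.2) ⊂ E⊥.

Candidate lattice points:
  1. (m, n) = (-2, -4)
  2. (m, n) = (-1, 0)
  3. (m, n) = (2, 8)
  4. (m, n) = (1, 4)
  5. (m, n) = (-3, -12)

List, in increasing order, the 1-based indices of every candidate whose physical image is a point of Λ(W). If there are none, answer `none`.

Compute τ' = (3−√13)/2 = -0.3028, so π⊥(m,n) = m -0.3028·n.
#1 (-2,-4): internal coord -2 + (-4)·τ' = -0.7889; -0.7889 ∈ [-1.2, -0.2) → IN Λ
#2 (-1,0): internal coord -1 + (0)·τ' = -1.0000; -1.0000 ∈ [-1.2, -0.2) → IN Λ
#3 (2,8): internal coord 2 + (8)·τ' = -0.4222; -0.4222 ∈ [-1.2, -0.2) → IN Λ
#4 (1,4): internal coord 1 + (4)·τ' = -0.2111; -0.2111 ∈ [-1.2, -0.2) → IN Λ
#5 (-3,-12): internal coord -3 + (-12)·τ' = +0.6333; +0.6333 ∉ [-1.2, -0.2) → out

1, 2, 3, 4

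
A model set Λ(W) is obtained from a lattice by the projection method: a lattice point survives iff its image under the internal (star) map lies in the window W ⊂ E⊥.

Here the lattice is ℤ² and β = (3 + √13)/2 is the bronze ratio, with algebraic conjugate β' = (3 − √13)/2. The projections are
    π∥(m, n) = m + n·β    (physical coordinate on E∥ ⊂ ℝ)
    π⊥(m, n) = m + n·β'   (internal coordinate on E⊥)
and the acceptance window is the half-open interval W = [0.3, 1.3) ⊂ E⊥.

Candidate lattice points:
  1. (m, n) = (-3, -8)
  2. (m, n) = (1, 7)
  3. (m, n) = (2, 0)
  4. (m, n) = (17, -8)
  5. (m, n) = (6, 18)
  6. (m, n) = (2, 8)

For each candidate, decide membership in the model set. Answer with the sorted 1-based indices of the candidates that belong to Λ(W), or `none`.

Compute β' = (3−√13)/2 = -0.30278, so π⊥(m,n) = m -0.30278·n.
#1 (-3,-8): internal coord -3 + (-8)·β' = -0.57779; -0.57779 ∉ [0.3, 1.3) → out
#2 (1,7): internal coord 1 + (7)·β' = -1.11943; -1.11943 ∉ [0.3, 1.3) → out
#3 (2,0): internal coord 2 + (0)·β' = +2.00000; +2.00000 ∉ [0.3, 1.3) → out
#4 (17,-8): internal coord 17 + (-8)·β' = +19.42221; +19.42221 ∉ [0.3, 1.3) → out
#5 (6,18): internal coord 6 + (18)·β' = +0.55004; +0.55004 ∈ [0.3, 1.3) → IN Λ
#6 (2,8): internal coord 2 + (8)·β' = -0.42221; -0.42221 ∉ [0.3, 1.3) → out

5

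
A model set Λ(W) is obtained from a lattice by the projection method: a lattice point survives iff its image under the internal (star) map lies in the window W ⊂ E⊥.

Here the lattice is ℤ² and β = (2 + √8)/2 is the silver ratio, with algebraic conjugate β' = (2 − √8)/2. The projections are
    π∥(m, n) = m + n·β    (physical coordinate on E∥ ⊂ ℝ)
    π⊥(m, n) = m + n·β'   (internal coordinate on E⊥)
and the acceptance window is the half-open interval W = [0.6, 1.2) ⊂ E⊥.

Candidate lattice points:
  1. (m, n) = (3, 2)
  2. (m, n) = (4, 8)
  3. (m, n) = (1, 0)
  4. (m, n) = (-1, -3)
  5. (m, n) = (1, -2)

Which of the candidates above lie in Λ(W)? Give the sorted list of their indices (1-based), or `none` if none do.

2, 3

Numerically β ≈ 2.414214 and β' = −1/β ≈ -0.414214.
#1 (3,2): internal coord 3 + (2)·β' = +2.171573; +2.171573 ∉ [0.6, 1.2) → out
#2 (4,8): internal coord 4 + (8)·β' = +0.686292; +0.686292 ∈ [0.6, 1.2) → IN Λ
#3 (1,0): internal coord 1 + (0)·β' = +1.000000; +1.000000 ∈ [0.6, 1.2) → IN Λ
#4 (-1,-3): internal coord -1 + (-3)·β' = +0.242641; +0.242641 ∉ [0.6, 1.2) → out
#5 (1,-2): internal coord 1 + (-2)·β' = +1.828427; +1.828427 ∉ [0.6, 1.2) → out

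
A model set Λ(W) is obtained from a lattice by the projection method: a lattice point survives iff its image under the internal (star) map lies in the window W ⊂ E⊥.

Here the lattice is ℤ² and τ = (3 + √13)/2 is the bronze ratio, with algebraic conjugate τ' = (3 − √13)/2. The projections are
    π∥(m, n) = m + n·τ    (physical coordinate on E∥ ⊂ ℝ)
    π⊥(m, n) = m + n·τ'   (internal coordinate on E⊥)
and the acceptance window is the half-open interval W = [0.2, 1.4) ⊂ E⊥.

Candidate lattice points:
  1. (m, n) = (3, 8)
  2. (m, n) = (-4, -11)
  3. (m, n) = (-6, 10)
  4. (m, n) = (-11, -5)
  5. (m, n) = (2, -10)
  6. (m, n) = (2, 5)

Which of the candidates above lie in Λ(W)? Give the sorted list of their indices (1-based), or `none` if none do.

1, 6

Numerically τ ≈ 3.3028 and τ' = −1/τ ≈ -0.3028.
candidate 1: (m,n)=(3,8) → π∥ = 3+8·τ ≈ 29.4222, π⊥ = 3+8·τ' ≈ 0.5778 ∈ [0.2, 1.4) ⇒ IN Λ
candidate 2: (m,n)=(-4,-11) → π∥ = -4-11·τ ≈ -40.3305, π⊥ = -4-11·τ' ≈ -0.6695 ∉ [0.2, 1.4) ⇒ out
candidate 3: (m,n)=(-6,10) → π∥ = -6+10·τ ≈ 27.0278, π⊥ = -6+10·τ' ≈ -9.0278 ∉ [0.2, 1.4) ⇒ out
candidate 4: (m,n)=(-11,-5) → π∥ = -11-5·τ ≈ -27.5139, π⊥ = -11-5·τ' ≈ -9.4861 ∉ [0.2, 1.4) ⇒ out
candidate 5: (m,n)=(2,-10) → π∥ = 2-10·τ ≈ -31.0278, π⊥ = 2-10·τ' ≈ 5.0278 ∉ [0.2, 1.4) ⇒ out
candidate 6: (m,n)=(2,5) → π∥ = 2+5·τ ≈ 18.5139, π⊥ = 2+5·τ' ≈ 0.4861 ∈ [0.2, 1.4) ⇒ IN Λ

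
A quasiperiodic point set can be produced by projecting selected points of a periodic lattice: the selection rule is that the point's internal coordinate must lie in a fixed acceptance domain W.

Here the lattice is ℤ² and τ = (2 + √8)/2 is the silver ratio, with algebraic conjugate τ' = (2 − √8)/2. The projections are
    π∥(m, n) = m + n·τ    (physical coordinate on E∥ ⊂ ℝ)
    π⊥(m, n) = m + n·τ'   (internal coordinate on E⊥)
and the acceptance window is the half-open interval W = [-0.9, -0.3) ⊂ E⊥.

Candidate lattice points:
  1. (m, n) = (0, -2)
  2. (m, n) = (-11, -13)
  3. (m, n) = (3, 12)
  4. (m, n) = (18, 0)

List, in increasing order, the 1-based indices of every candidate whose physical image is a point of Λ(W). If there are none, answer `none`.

none

Numerically τ ≈ 2.414214 and τ' = −1/τ ≈ -0.414214.
#1 (0,-2): internal coord 0 + (-2)·τ' = +0.828427; +0.828427 ∉ [-0.9, -0.3) → out
#2 (-11,-13): internal coord -11 + (-13)·τ' = -5.615224; -5.615224 ∉ [-0.9, -0.3) → out
#3 (3,12): internal coord 3 + (12)·τ' = -1.970563; -1.970563 ∉ [-0.9, -0.3) → out
#4 (18,0): internal coord 18 + (0)·τ' = +18.000000; +18.000000 ∉ [-0.9, -0.3) → out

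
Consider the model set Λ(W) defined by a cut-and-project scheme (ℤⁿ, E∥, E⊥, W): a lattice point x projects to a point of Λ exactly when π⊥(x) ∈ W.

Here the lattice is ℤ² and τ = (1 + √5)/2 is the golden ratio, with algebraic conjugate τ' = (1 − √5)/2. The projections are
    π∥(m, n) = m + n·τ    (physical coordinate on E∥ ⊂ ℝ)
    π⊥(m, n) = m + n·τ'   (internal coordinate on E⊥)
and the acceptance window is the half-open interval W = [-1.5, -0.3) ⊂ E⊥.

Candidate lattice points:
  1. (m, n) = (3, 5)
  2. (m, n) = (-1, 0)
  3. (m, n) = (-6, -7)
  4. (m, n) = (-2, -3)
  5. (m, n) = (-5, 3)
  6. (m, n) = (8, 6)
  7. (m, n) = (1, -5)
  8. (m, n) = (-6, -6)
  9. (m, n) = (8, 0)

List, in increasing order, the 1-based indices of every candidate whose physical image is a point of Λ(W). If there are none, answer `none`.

Compute τ' = (1−√5)/2 = -0.6180, so π⊥(m,n) = m -0.6180·n.
[1] lift (3,5): star map gives -0.0902; window check -1.5 ≤ -0.0902 < -0.3 is false → out
[2] lift (-1,0): star map gives -1.0000; window check -1.5 ≤ -1.0000 < -0.3 is true → IN Λ
[3] lift (-6,-7): star map gives -1.6738; window check -1.5 ≤ -1.6738 < -0.3 is false → out
[4] lift (-2,-3): star map gives -0.1459; window check -1.5 ≤ -0.1459 < -0.3 is false → out
[5] lift (-5,3): star map gives -6.8541; window check -1.5 ≤ -6.8541 < -0.3 is false → out
[6] lift (8,6): star map gives 4.2918; window check -1.5 ≤ 4.2918 < -0.3 is false → out
[7] lift (1,-5): star map gives 4.0902; window check -1.5 ≤ 4.0902 < -0.3 is false → out
[8] lift (-6,-6): star map gives -2.2918; window check -1.5 ≤ -2.2918 < -0.3 is false → out
[9] lift (8,0): star map gives 8.0000; window check -1.5 ≤ 8.0000 < -0.3 is false → out

2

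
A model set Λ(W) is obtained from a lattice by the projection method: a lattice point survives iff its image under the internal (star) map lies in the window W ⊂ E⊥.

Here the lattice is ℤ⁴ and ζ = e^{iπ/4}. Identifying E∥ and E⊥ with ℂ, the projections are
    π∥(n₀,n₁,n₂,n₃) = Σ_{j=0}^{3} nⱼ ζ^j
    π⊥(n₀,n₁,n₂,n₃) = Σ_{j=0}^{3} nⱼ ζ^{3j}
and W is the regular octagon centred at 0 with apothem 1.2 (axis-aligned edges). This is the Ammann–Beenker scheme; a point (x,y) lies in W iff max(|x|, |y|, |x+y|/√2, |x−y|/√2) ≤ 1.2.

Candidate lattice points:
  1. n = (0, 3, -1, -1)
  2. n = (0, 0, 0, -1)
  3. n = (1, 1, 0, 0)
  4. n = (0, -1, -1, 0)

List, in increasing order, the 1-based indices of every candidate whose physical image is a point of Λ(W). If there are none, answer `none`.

2, 3, 4

Internal map: ζ^{3j} for j=0..3 gives (1,0), (−√2/2,√2/2), (0,−1), (√2/2,√2/2).
candidate 1: n = (0, 3, -1, -1) → π⊥ ≈ (-2.828427, +2.414214); max(|x|,|y|,|x±y|/√2) = 3.707107 > 1.2 ⇒ ∉ W
candidate 2: n = (0, 0, 0, -1) → π⊥ ≈ (-0.707107, -0.707107); max(|x|,|y|,|x±y|/√2) = 1.000000 ≤ 1.2 ⇒ ∈ W
candidate 3: n = (1, 1, 0, 0) → π⊥ ≈ (+0.292893, +0.707107); max(|x|,|y|,|x±y|/√2) = 0.707107 ≤ 1.2 ⇒ ∈ W
candidate 4: n = (0, -1, -1, 0) → π⊥ ≈ (+0.707107, +0.292893); max(|x|,|y|,|x±y|/√2) = 0.707107 ≤ 1.2 ⇒ ∈ W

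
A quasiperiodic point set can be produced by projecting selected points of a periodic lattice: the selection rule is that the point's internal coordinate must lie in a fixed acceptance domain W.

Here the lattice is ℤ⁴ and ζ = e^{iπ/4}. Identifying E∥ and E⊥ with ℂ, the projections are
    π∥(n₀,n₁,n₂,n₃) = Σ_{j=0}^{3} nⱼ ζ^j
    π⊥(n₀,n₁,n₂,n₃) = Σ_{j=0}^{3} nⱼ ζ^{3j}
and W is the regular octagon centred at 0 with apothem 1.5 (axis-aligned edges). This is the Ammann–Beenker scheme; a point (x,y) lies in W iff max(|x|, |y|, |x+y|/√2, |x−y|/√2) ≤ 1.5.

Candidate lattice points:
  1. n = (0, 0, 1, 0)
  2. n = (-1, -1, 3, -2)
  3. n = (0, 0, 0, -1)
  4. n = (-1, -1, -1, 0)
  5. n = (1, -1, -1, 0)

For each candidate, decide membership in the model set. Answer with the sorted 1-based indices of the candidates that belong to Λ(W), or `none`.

1, 3, 4

π⊥(n) = n₀ + n₁ζ³ + n₂ζ⁶ + n₃ζ⁹ where ζ = e^{iπ/4}.
#1 (0, 0, 1, 0): internal (0.0000, -1.0000); octagon support 1.0000 vs apothem 1.5 → ∈ W
#2 (-1, -1, 3, -2): internal (-1.7071, -5.1213); octagon support 5.1213 vs apothem 1.5 → ∉ W
#3 (0, 0, 0, -1): internal (-0.7071, -0.7071); octagon support 1.0000 vs apothem 1.5 → ∈ W
#4 (-1, -1, -1, 0): internal (-0.2929, 0.2929); octagon support 0.4142 vs apothem 1.5 → ∈ W
#5 (1, -1, -1, 0): internal (1.7071, 0.2929); octagon support 1.7071 vs apothem 1.5 → ∉ W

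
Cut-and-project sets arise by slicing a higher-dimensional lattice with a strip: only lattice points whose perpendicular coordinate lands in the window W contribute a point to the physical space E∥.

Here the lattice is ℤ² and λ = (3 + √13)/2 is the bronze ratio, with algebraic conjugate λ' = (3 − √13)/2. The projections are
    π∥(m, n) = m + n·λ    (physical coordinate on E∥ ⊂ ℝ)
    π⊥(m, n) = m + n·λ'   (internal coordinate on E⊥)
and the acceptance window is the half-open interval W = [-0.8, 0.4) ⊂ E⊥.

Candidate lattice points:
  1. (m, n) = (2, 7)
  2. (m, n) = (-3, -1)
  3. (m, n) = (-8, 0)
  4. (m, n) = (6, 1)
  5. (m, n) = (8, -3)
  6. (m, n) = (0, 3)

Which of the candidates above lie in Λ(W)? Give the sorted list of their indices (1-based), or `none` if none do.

Numerically λ ≈ 3.30278 and λ' = −1/λ ≈ -0.30278.
#1 (2,7): internal coord 2 + (7)·λ' = -0.11943; -0.11943 ∈ [-0.8, 0.4) → IN Λ
#2 (-3,-1): internal coord -3 + (-1)·λ' = -2.69722; -2.69722 ∉ [-0.8, 0.4) → out
#3 (-8,0): internal coord -8 + (0)·λ' = -8.00000; -8.00000 ∉ [-0.8, 0.4) → out
#4 (6,1): internal coord 6 + (1)·λ' = +5.69722; +5.69722 ∉ [-0.8, 0.4) → out
#5 (8,-3): internal coord 8 + (-3)·λ' = +8.90833; +8.90833 ∉ [-0.8, 0.4) → out
#6 (0,3): internal coord 0 + (3)·λ' = -0.90833; -0.90833 ∉ [-0.8, 0.4) → out

1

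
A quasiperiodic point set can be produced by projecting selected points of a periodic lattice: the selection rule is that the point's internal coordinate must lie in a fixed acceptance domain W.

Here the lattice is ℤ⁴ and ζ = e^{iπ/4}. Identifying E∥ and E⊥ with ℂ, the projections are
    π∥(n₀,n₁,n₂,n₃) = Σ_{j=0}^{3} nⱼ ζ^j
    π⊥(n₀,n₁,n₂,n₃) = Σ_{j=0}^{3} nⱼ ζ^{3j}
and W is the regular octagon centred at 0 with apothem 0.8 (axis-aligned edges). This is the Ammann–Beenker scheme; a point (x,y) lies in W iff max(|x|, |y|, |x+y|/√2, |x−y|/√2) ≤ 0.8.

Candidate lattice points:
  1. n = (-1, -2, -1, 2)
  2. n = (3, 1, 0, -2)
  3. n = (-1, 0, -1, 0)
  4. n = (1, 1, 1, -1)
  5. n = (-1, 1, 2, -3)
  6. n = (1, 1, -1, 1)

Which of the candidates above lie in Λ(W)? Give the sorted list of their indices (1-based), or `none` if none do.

Internal map: ζ^{3j} for j=0..3 gives (1,0), (−√2/2,√2/2), (0,−1), (√2/2,√2/2).
#1 (-1, -2, -1, 2): internal (1.828427, 1.000000); octagon support 2.000000 vs apothem 0.8 → ∉ W
#2 (3, 1, 0, -2): internal (0.878680, -0.707107); octagon support 1.121320 vs apothem 0.8 → ∉ W
#3 (-1, 0, -1, 0): internal (-1.000000, 1.000000); octagon support 1.414214 vs apothem 0.8 → ∉ W
#4 (1, 1, 1, -1): internal (-0.414214, -1.000000); octagon support 1.000000 vs apothem 0.8 → ∉ W
#5 (-1, 1, 2, -3): internal (-3.828427, -3.414214); octagon support 5.121320 vs apothem 0.8 → ∉ W
#6 (1, 1, -1, 1): internal (1.000000, 2.414214); octagon support 2.414214 vs apothem 0.8 → ∉ W

none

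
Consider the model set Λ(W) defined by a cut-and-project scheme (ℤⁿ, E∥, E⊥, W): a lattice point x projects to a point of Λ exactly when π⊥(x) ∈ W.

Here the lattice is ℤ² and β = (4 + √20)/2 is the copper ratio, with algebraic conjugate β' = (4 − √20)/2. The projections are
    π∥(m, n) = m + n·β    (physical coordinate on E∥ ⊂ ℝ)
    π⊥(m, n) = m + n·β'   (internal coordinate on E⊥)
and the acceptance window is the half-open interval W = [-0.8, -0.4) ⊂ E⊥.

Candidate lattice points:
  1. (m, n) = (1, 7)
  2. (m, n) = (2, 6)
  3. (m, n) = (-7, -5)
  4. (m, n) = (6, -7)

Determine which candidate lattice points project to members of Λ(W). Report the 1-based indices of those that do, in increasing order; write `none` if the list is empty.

1

Numerically β ≈ 4.23607 and β' = −1/β ≈ -0.23607.
#1 (1,7): internal coord 1 + (7)·β' = -0.65248; -0.65248 ∈ [-0.8, -0.4) → IN Λ
#2 (2,6): internal coord 2 + (6)·β' = +0.58359; +0.58359 ∉ [-0.8, -0.4) → out
#3 (-7,-5): internal coord -7 + (-5)·β' = -5.81966; -5.81966 ∉ [-0.8, -0.4) → out
#4 (6,-7): internal coord 6 + (-7)·β' = +7.65248; +7.65248 ∉ [-0.8, -0.4) → out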